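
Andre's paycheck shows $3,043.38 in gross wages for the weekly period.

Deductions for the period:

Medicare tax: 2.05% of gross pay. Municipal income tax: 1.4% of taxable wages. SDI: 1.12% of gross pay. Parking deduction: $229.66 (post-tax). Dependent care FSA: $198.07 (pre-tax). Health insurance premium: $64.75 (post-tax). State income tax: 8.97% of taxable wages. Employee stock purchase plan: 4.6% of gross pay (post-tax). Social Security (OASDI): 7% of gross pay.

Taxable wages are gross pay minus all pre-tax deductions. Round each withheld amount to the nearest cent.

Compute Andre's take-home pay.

Dependent care FSA: $198.07
Taxable wages = $3,043.38 − $198.07 = $2,845.31
State income tax: $2,845.31 × 0.0897 = $255.22
Municipal income tax: $2,845.31 × 0.014 = $39.83
Social Security (OASDI): $3,043.38 × 0.07 = $213.04
SDI: $3,043.38 × 0.0112 = $34.09
Medicare tax: $3,043.38 × 0.0205 = $62.39
Parking deduction: $229.66
Health insurance premium: $64.75
Employee stock purchase plan: $3,043.38 × 0.046 = $140.00
Total deductions = $198.07 + $255.22 + $39.83 + $213.04 + $34.09 + $62.39 + $229.66 + $64.75 + $140.00 = $1,237.05
Net pay = $3,043.38 − $1,237.05 = $1,806.33

$1,806.33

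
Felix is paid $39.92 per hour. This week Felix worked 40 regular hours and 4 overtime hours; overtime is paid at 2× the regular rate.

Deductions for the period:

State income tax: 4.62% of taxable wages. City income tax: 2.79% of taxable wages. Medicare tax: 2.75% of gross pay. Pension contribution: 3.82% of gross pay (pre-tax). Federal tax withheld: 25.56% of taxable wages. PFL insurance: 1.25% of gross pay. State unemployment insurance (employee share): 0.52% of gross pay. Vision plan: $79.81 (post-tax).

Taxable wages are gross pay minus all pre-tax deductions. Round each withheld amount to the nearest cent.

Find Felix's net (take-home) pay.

Regular pay: 40 × $39.92 = $1,596.80
Overtime pay: 4 × $39.92 × 2 = $319.36
Gross pay = $1,596.80 + $319.36 = $1,916.16
Pension contribution: $1,916.16 × 0.0382 = $73.20
Taxable wages = $1,916.16 − $73.20 = $1,842.96
State income tax: $1,842.96 × 0.0462 = $85.14
Federal tax withheld: $1,842.96 × 0.2556 = $471.06
City income tax: $1,842.96 × 0.0279 = $51.42
PFL insurance: $1,916.16 × 0.0125 = $23.95
Medicare tax: $1,916.16 × 0.0275 = $52.69
State unemployment insurance (employee share): $1,916.16 × 0.0052 = $9.96
Vision plan: $79.81
Total deductions = $73.20 + $85.14 + $471.06 + $51.42 + $23.95 + $52.69 + $9.96 + $79.81 = $847.23
Net pay = $1,916.16 − $847.23 = $1,068.93

$1,068.93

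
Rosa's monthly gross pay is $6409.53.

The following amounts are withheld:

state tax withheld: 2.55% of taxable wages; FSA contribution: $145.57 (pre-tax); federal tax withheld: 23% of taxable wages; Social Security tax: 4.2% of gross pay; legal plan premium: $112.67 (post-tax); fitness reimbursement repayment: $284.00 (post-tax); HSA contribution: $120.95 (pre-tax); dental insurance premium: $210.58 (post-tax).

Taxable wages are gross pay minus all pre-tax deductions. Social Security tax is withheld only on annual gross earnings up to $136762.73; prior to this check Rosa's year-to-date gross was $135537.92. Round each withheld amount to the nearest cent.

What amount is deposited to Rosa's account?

$3914.78

FSA contribution: $145.57
HSA contribution: $120.95
Pre-tax total = $145.57 + $120.95 = $266.52
Taxable wages = $6409.53 − $266.52 = $6143.01
State tax withheld: $6143.01 × 0.0255 = $156.65
Federal tax withheld: $6143.01 × 0.23 = $1412.89
Social Security tax: only $136762.73 − $135537.92 = $1224.81 of this check is subject → $1224.81 × 0.042 = $51.44
Fitness reimbursement repayment: $284.00
Legal plan premium: $112.67
Dental insurance premium: $210.58
Total deductions = $145.57 + $120.95 + $156.65 + $1412.89 + $51.44 + $284.00 + $112.67 + $210.58 = $2494.75
Net pay = $6409.53 − $2494.75 = $3914.78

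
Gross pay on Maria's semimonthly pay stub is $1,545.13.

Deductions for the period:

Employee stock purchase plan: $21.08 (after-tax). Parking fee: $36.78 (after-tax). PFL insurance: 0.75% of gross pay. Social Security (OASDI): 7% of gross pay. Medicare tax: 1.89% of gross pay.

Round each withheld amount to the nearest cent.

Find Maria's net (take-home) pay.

$1,338.32

Medicare tax: $1,545.13 × 0.0189 = $29.20
Social Security (OASDI): $1,545.13 × 0.07 = $108.16
PFL insurance: $1,545.13 × 0.0075 = $11.59
Employee stock purchase plan: $21.08
Parking fee: $36.78
Total deductions = $29.20 + $108.16 + $11.59 + $21.08 + $36.78 = $206.81
Net pay = $1,545.13 − $206.81 = $1,338.32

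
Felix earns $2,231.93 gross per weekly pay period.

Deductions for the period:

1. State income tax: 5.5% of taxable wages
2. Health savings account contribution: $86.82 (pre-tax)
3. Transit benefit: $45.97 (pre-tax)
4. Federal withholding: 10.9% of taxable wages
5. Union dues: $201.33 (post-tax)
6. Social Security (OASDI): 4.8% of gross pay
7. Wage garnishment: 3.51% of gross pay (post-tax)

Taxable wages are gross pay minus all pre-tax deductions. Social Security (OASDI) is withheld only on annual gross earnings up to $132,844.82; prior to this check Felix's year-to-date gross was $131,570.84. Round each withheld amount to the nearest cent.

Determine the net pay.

Transit benefit: $45.97
Health savings account contribution: $86.82
Pre-tax total = $45.97 + $86.82 = $132.79
Taxable wages = $2,231.93 − $132.79 = $2,099.14
Federal withholding: $2,099.14 × 0.109 = $228.81
State income tax: $2,099.14 × 0.055 = $115.45
Social Security (OASDI): only $132,844.82 − $131,570.84 = $1,273.98 of this check is subject → $1,273.98 × 0.048 = $61.15
Union dues: $201.33
Wage garnishment: $2,231.93 × 0.0351 = $78.34
Total deductions = $45.97 + $86.82 + $228.81 + $115.45 + $61.15 + $201.33 + $78.34 = $817.87
Net pay = $2,231.93 − $817.87 = $1,414.06

$1,414.06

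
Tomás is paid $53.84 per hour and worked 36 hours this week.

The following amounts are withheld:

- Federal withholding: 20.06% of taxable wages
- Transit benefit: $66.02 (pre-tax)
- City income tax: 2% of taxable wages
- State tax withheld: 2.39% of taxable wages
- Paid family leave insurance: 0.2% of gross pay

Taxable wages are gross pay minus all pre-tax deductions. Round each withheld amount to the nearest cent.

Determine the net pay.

$1,410.58

Gross pay: 36 × $53.84 = $1,938.24
Transit benefit: $66.02
Taxable wages = $1,938.24 − $66.02 = $1,872.22
Federal withholding: $1,872.22 × 0.2006 = $375.57
State tax withheld: $1,872.22 × 0.0239 = $44.75
City income tax: $1,872.22 × 0.02 = $37.44
Paid family leave insurance: $1,938.24 × 0.002 = $3.88
Total deductions = $66.02 + $375.57 + $44.75 + $37.44 + $3.88 = $527.66
Net pay = $1,938.24 − $527.66 = $1,410.58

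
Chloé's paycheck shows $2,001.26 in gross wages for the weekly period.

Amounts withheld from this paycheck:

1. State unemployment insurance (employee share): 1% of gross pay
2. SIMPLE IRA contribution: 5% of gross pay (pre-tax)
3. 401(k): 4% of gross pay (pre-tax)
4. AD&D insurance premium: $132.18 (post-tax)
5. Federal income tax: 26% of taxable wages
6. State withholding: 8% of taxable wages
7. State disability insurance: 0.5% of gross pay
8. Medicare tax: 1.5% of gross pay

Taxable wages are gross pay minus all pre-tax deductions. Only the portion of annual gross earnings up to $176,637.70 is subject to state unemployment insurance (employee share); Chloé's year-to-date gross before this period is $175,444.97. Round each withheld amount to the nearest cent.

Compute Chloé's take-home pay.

$1,017.82

SIMPLE IRA contribution: $2,001.26 × 0.05 = $100.06
401(k): $2,001.26 × 0.04 = $80.05
Pre-tax total = $100.06 + $80.05 = $180.11
Taxable wages = $2,001.26 − $180.11 = $1,821.15
State withholding: $1,821.15 × 0.08 = $145.69
Federal income tax: $1,821.15 × 0.26 = $473.50
State unemployment insurance (employee share): only $176,637.70 − $175,444.97 = $1,192.73 of this check is subject → $1,192.73 × 0.01 = $11.93
State disability insurance: $2,001.26 × 0.005 = $10.01
Medicare tax: $2,001.26 × 0.015 = $30.02
AD&D insurance premium: $132.18
Total deductions = $100.06 + $80.05 + $145.69 + $473.50 + $11.93 + $10.01 + $30.02 + $132.18 = $983.44
Net pay = $2,001.26 − $983.44 = $1,017.82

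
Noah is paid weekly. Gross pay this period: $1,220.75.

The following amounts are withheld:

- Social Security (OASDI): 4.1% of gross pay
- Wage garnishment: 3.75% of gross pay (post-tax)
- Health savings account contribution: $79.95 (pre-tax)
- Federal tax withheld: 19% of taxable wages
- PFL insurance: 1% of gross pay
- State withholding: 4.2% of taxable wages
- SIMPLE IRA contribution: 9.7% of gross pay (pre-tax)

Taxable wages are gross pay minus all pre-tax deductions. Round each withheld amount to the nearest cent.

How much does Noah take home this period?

$677.16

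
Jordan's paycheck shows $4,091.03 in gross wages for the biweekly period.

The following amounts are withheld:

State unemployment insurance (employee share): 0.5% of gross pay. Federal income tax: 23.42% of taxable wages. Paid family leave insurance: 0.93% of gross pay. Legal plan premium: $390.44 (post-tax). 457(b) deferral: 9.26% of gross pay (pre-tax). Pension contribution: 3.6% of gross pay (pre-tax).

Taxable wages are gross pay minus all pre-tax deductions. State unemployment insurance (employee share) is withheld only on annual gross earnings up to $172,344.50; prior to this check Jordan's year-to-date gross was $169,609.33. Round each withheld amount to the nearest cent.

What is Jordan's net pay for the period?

Pension contribution: $4,091.03 × 0.036 = $147.28
457(b) deferral: $4,091.03 × 0.0926 = $378.83
Pre-tax total = $147.28 + $378.83 = $526.11
Taxable wages = $4,091.03 − $526.11 = $3,564.92
Federal income tax: $3,564.92 × 0.2342 = $834.90
State unemployment insurance (employee share): only $172,344.50 − $169,609.33 = $2,735.17 of this check is subject → $2,735.17 × 0.005 = $13.68
Paid family leave insurance: $4,091.03 × 0.0093 = $38.05
Legal plan premium: $390.44
Total deductions = $147.28 + $378.83 + $834.90 + $13.68 + $38.05 + $390.44 = $1,803.18
Net pay = $4,091.03 − $1,803.18 = $2,287.85

$2,287.85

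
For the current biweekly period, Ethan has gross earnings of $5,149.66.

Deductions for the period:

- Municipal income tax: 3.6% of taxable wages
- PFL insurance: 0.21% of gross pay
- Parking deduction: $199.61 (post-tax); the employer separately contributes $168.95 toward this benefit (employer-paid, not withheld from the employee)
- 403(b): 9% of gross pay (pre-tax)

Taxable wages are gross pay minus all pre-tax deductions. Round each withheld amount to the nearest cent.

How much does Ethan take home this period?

$4,307.07

403(b): $5,149.66 × 0.09 = $463.47
Taxable wages = $5,149.66 − $463.47 = $4,686.19
Municipal income tax: $4,686.19 × 0.036 = $168.70
PFL insurance: $5,149.66 × 0.0021 = $10.81
Parking deduction: $199.61
(Employer's $168.95 toward parking deduction is not withheld from the employee.)
Total deductions = $463.47 + $168.70 + $10.81 + $199.61 = $842.59
Net pay = $5,149.66 − $842.59 = $4,307.07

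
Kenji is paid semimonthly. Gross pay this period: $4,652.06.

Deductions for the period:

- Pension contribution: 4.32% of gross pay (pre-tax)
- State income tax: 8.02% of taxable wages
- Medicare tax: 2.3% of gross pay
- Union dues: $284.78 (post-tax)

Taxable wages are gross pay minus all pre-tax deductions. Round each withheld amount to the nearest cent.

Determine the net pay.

$3,702.33

Pension contribution: $4,652.06 × 0.0432 = $200.97
Taxable wages = $4,652.06 − $200.97 = $4,451.09
State income tax: $4,451.09 × 0.0802 = $356.98
Medicare tax: $4,652.06 × 0.023 = $107.00
Union dues: $284.78
Total deductions = $200.97 + $356.98 + $107.00 + $284.78 = $949.73
Net pay = $4,652.06 − $949.73 = $3,702.33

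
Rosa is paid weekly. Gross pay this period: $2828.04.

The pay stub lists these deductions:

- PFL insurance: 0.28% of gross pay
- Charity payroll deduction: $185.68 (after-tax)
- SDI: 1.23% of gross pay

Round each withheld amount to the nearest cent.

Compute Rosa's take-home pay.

$2599.66

SDI: $2828.04 × 0.0123 = $34.78
PFL insurance: $2828.04 × 0.0028 = $7.92
Charity payroll deduction: $185.68
Total deductions = $34.78 + $7.92 + $185.68 = $228.38
Net pay = $2828.04 − $228.38 = $2599.66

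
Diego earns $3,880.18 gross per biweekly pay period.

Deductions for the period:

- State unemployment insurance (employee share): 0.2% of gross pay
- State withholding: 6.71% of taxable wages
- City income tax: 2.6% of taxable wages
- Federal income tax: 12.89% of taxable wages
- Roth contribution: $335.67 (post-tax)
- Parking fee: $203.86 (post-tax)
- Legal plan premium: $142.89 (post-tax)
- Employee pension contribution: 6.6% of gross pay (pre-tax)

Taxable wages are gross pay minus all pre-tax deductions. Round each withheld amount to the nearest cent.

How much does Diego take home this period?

$2,129.35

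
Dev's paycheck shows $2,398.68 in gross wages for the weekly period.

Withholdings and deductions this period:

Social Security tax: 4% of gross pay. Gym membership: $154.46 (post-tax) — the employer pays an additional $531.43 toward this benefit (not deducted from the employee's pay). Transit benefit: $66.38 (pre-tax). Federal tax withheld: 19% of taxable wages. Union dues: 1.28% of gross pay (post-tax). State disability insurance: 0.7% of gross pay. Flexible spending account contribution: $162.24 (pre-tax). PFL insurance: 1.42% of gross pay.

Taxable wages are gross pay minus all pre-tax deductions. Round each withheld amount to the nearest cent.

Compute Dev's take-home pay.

Flexible spending account contribution: $162.24
Transit benefit: $66.38
Pre-tax total = $162.24 + $66.38 = $228.62
Taxable wages = $2,398.68 − $228.62 = $2,170.06
Federal tax withheld: $2,170.06 × 0.19 = $412.31
PFL insurance: $2,398.68 × 0.0142 = $34.06
Social Security tax: $2,398.68 × 0.04 = $95.95
State disability insurance: $2,398.68 × 0.007 = $16.79
Union dues: $2,398.68 × 0.0128 = $30.70
Gym membership: $154.46
(Employer's $531.43 toward gym membership is not withheld from the employee.)
Total deductions = $162.24 + $66.38 + $412.31 + $34.06 + $95.95 + $16.79 + $30.70 + $154.46 = $972.89
Net pay = $2,398.68 − $972.89 = $1,425.79

$1,425.79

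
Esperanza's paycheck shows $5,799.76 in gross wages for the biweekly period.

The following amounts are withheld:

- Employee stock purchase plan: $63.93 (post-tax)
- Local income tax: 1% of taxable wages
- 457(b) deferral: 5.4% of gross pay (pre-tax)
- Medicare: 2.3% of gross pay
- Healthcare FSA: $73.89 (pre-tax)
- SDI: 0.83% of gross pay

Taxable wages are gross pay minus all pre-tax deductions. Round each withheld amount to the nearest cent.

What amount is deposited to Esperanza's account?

Healthcare FSA: $73.89
457(b) deferral: $5,799.76 × 0.054 = $313.19
Pre-tax total = $73.89 + $313.19 = $387.08
Taxable wages = $5,799.76 − $387.08 = $5,412.68
Local income tax: $5,412.68 × 0.01 = $54.13
Medicare: $5,799.76 × 0.023 = $133.39
SDI: $5,799.76 × 0.0083 = $48.14
Employee stock purchase plan: $63.93
Total deductions = $73.89 + $313.19 + $54.13 + $133.39 + $48.14 + $63.93 = $686.67
Net pay = $5,799.76 − $686.67 = $5,113.09

$5,113.09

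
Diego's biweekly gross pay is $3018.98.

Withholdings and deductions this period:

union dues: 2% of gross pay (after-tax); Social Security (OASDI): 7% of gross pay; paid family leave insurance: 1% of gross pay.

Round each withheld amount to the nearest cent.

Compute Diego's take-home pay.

Social Security (OASDI): $3018.98 × 0.07 = $211.33
Paid family leave insurance: $3018.98 × 0.01 = $30.19
Union dues: $3018.98 × 0.02 = $60.38
Total deductions = $211.33 + $30.19 + $60.38 = $301.90
Net pay = $3018.98 − $301.90 = $2717.08

$2717.08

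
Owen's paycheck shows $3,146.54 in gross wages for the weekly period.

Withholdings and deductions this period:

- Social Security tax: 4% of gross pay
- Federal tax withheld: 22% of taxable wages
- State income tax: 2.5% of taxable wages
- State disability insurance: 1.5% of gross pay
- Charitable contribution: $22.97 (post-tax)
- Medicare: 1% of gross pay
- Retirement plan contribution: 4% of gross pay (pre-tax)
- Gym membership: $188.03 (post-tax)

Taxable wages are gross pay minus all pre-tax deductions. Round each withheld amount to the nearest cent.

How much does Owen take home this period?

$1,865.08

Retirement plan contribution: $3,146.54 × 0.04 = $125.86
Taxable wages = $3,146.54 − $125.86 = $3,020.68
State income tax: $3,020.68 × 0.025 = $75.52
Federal tax withheld: $3,020.68 × 0.22 = $664.55
Social Security tax: $3,146.54 × 0.04 = $125.86
State disability insurance: $3,146.54 × 0.015 = $47.20
Medicare: $3,146.54 × 0.01 = $31.47
Charitable contribution: $22.97
Gym membership: $188.03
Total deductions = $125.86 + $75.52 + $664.55 + $125.86 + $47.20 + $31.47 + $22.97 + $188.03 = $1,281.46
Net pay = $3,146.54 − $1,281.46 = $1,865.08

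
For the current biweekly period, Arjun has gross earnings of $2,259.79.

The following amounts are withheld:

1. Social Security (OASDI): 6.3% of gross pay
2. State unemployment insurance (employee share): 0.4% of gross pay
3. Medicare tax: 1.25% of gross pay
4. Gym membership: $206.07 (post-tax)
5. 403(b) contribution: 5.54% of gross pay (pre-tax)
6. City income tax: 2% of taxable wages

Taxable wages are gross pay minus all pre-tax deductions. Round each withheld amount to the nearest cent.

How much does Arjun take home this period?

$1,706.18

403(b) contribution: $2,259.79 × 0.0554 = $125.19
Taxable wages = $2,259.79 − $125.19 = $2,134.60
City income tax: $2,134.60 × 0.02 = $42.69
Social Security (OASDI): $2,259.79 × 0.063 = $142.37
State unemployment insurance (employee share): $2,259.79 × 0.004 = $9.04
Medicare tax: $2,259.79 × 0.0125 = $28.25
Gym membership: $206.07
Total deductions = $125.19 + $42.69 + $142.37 + $9.04 + $28.25 + $206.07 = $553.61
Net pay = $2,259.79 − $553.61 = $1,706.18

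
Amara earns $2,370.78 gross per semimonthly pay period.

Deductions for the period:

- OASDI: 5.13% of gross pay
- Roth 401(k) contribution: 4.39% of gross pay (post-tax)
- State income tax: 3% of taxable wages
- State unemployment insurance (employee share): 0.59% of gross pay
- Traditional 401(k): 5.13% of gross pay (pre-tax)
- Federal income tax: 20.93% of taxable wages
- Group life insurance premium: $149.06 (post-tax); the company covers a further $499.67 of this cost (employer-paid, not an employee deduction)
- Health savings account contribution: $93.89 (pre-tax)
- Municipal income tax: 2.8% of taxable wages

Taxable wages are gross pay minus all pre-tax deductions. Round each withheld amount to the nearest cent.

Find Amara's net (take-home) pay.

$1,190.41

Traditional 401(k): $2,370.78 × 0.0513 = $121.62
Health savings account contribution: $93.89
Pre-tax total = $121.62 + $93.89 = $215.51
Taxable wages = $2,370.78 − $215.51 = $2,155.27
Municipal income tax: $2,155.27 × 0.028 = $60.35
State income tax: $2,155.27 × 0.03 = $64.66
Federal income tax: $2,155.27 × 0.2093 = $451.10
State unemployment insurance (employee share): $2,370.78 × 0.0059 = $13.99
OASDI: $2,370.78 × 0.0513 = $121.62
Roth 401(k) contribution: $2,370.78 × 0.0439 = $104.08
Group life insurance premium: $149.06
(Employer's $499.67 toward group life insurance premium is not withheld from the employee.)
Total deductions = $121.62 + $93.89 + $60.35 + $64.66 + $451.10 + $13.99 + $121.62 + $104.08 + $149.06 = $1,180.37
Net pay = $2,370.78 − $1,180.37 = $1,190.41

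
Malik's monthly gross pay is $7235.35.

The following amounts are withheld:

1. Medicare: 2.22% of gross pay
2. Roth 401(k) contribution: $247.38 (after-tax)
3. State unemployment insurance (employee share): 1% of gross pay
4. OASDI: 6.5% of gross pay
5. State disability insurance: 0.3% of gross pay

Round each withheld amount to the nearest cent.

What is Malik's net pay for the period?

State disability insurance: $7235.35 × 0.003 = $21.71
OASDI: $7235.35 × 0.065 = $470.30
Medicare: $7235.35 × 0.0222 = $160.62
State unemployment insurance (employee share): $7235.35 × 0.01 = $72.35
Roth 401(k) contribution: $247.38
Total deductions = $21.71 + $470.30 + $160.62 + $72.35 + $247.38 = $972.36
Net pay = $7235.35 − $972.36 = $6262.99

$6262.99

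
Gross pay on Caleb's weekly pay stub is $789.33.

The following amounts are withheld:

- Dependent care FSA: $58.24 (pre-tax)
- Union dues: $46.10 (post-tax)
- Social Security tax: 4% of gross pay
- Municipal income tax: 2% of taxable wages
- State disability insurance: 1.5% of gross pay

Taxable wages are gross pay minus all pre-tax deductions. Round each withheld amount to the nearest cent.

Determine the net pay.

$626.96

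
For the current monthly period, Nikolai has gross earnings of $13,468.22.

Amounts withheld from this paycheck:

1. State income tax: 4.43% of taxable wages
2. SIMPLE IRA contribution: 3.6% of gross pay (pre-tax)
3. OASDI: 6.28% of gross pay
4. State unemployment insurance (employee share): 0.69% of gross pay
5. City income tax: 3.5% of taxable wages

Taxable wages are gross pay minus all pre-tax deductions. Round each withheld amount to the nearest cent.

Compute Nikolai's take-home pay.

$11,015.05

SIMPLE IRA contribution: $13,468.22 × 0.036 = $484.86
Taxable wages = $13,468.22 − $484.86 = $12,983.36
State income tax: $12,983.36 × 0.0443 = $575.16
City income tax: $12,983.36 × 0.035 = $454.42
OASDI: $13,468.22 × 0.0628 = $845.80
State unemployment insurance (employee share): $13,468.22 × 0.0069 = $92.93
Total deductions = $484.86 + $575.16 + $454.42 + $845.80 + $92.93 = $2,453.17
Net pay = $13,468.22 − $2,453.17 = $11,015.05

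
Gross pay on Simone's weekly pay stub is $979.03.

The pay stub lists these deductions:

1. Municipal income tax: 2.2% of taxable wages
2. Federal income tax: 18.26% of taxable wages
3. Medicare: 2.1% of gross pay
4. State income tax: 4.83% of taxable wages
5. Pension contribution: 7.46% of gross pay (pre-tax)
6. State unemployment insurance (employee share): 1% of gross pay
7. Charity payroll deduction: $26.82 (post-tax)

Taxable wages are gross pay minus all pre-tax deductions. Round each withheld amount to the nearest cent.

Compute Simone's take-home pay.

Pension contribution: $979.03 × 0.0746 = $73.04
Taxable wages = $979.03 − $73.04 = $905.99
State income tax: $905.99 × 0.0483 = $43.76
Municipal income tax: $905.99 × 0.022 = $19.93
Federal income tax: $905.99 × 0.1826 = $165.43
State unemployment insurance (employee share): $979.03 × 0.01 = $9.79
Medicare: $979.03 × 0.021 = $20.56
Charity payroll deduction: $26.82
Total deductions = $73.04 + $43.76 + $19.93 + $165.43 + $9.79 + $20.56 + $26.82 = $359.33
Net pay = $979.03 − $359.33 = $619.70

$619.70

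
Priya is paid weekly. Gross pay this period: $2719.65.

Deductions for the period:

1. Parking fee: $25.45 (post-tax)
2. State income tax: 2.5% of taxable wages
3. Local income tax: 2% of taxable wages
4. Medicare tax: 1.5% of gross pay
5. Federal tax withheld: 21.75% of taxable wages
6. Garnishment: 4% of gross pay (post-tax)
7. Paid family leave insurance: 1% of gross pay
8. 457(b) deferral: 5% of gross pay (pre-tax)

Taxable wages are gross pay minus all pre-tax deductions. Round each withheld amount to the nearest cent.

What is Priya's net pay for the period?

457(b) deferral: $2719.65 × 0.05 = $135.98
Taxable wages = $2719.65 − $135.98 = $2583.67
State income tax: $2583.67 × 0.025 = $64.59
Federal tax withheld: $2583.67 × 0.2175 = $561.95
Local income tax: $2583.67 × 0.02 = $51.67
Medicare tax: $2719.65 × 0.015 = $40.79
Paid family leave insurance: $2719.65 × 0.01 = $27.20
Garnishment: $2719.65 × 0.04 = $108.79
Parking fee: $25.45
Total deductions = $135.98 + $64.59 + $561.95 + $51.67 + $40.79 + $27.20 + $108.79 + $25.45 = $1016.42
Net pay = $2719.65 − $1016.42 = $1703.23

$1703.23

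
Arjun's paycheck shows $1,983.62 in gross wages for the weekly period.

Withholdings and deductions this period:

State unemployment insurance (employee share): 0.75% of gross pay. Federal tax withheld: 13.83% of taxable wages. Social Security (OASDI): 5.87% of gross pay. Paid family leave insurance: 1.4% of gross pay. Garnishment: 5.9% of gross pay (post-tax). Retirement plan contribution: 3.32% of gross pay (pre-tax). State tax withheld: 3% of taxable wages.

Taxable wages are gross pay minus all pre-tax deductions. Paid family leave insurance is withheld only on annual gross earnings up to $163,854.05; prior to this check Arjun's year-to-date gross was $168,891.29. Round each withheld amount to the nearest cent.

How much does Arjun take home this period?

Retirement plan contribution: $1,983.62 × 0.0332 = $65.86
Taxable wages = $1,983.62 − $65.86 = $1,917.76
Federal tax withheld: $1,917.76 × 0.1383 = $265.23
State tax withheld: $1,917.76 × 0.03 = $57.53
Social Security (OASDI): $1,983.62 × 0.0587 = $116.44
Paid family leave insurance: annual cap $163,854.05 already reached (YTD $168,891.29), so $0.00
State unemployment insurance (employee share): $1,983.62 × 0.0075 = $14.88
Garnishment: $1,983.62 × 0.059 = $117.03
Total deductions = $65.86 + $265.23 + $57.53 + $116.44 + $0.00 + $14.88 + $117.03 = $636.97
Net pay = $1,983.62 − $636.97 = $1,346.65

$1,346.65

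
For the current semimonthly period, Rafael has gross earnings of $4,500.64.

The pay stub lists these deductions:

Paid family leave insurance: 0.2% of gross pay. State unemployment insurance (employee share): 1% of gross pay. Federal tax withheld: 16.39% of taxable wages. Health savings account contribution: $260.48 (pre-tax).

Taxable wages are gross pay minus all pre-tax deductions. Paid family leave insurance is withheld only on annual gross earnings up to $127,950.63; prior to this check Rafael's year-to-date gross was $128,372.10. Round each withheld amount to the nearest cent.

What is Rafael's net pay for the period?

Health savings account contribution: $260.48
Taxable wages = $4,500.64 − $260.48 = $4,240.16
Federal tax withheld: $4,240.16 × 0.1639 = $694.96
Paid family leave insurance: annual cap $127,950.63 already reached (YTD $128,372.10), so $0.00
State unemployment insurance (employee share): $4,500.64 × 0.01 = $45.01
Total deductions = $260.48 + $694.96 + $0.00 + $45.01 = $1,000.45
Net pay = $4,500.64 − $1,000.45 = $3,500.19

$3,500.19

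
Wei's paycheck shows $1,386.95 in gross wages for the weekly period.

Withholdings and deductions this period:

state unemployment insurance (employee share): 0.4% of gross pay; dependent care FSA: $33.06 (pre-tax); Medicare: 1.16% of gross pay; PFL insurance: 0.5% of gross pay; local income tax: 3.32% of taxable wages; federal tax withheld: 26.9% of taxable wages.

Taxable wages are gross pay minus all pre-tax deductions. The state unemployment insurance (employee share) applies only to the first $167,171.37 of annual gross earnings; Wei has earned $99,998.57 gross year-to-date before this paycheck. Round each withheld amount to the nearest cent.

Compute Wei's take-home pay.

Dependent care FSA: $33.06
Taxable wages = $1,386.95 − $33.06 = $1,353.89
Local income tax: $1,353.89 × 0.0332 = $44.95
Federal tax withheld: $1,353.89 × 0.269 = $364.20
PFL insurance: $1,386.95 × 0.005 = $6.93
Medicare: $1,386.95 × 0.0116 = $16.09
State unemployment insurance (employee share): cap not yet reached, full $1,386.95 is subject → $1,386.95 × 0.004 = $5.55
Total deductions = $33.06 + $44.95 + $364.20 + $6.93 + $16.09 + $5.55 = $470.78
Net pay = $1,386.95 − $470.78 = $916.17

$916.17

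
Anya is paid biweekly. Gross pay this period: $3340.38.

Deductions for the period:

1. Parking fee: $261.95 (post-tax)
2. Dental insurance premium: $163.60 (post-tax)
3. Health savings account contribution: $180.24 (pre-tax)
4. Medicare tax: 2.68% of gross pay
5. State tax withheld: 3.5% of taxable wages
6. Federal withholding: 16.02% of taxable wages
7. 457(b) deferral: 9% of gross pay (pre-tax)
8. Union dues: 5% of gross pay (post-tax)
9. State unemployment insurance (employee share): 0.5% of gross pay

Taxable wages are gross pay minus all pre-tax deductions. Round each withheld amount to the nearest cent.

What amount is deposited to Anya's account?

457(b) deferral: $3340.38 × 0.09 = $300.63
Health savings account contribution: $180.24
Pre-tax total = $300.63 + $180.24 = $480.87
Taxable wages = $3340.38 − $480.87 = $2859.51
State tax withheld: $2859.51 × 0.035 = $100.08
Federal withholding: $2859.51 × 0.1602 = $458.09
State unemployment insurance (employee share): $3340.38 × 0.005 = $16.70
Medicare tax: $3340.38 × 0.0268 = $89.52
Union dues: $3340.38 × 0.05 = $167.02
Parking fee: $261.95
Dental insurance premium: $163.60
Total deductions = $300.63 + $180.24 + $100.08 + $458.09 + $16.70 + $89.52 + $167.02 + $261.95 + $163.60 = $1737.83
Net pay = $3340.38 − $1737.83 = $1602.55

$1602.55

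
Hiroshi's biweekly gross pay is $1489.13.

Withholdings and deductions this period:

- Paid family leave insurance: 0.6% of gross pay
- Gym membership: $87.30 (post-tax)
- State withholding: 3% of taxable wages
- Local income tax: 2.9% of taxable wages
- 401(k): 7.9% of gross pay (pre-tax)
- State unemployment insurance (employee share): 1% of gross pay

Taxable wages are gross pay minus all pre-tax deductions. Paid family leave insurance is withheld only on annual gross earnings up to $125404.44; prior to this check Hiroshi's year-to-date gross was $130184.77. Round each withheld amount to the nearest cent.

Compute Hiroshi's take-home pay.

$1188.39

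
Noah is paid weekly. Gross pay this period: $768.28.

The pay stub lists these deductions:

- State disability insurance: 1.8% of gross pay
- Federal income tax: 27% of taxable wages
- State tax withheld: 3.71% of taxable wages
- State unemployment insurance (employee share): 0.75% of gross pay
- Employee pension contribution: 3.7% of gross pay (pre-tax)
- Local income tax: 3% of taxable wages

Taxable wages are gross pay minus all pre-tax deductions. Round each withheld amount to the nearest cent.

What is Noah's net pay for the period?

$470.85

Employee pension contribution: $768.28 × 0.037 = $28.43
Taxable wages = $768.28 − $28.43 = $739.85
State tax withheld: $739.85 × 0.0371 = $27.45
Local income tax: $739.85 × 0.03 = $22.20
Federal income tax: $739.85 × 0.27 = $199.76
State disability insurance: $768.28 × 0.018 = $13.83
State unemployment insurance (employee share): $768.28 × 0.0075 = $5.76
Total deductions = $28.43 + $27.45 + $22.20 + $199.76 + $13.83 + $5.76 = $297.43
Net pay = $768.28 − $297.43 = $470.85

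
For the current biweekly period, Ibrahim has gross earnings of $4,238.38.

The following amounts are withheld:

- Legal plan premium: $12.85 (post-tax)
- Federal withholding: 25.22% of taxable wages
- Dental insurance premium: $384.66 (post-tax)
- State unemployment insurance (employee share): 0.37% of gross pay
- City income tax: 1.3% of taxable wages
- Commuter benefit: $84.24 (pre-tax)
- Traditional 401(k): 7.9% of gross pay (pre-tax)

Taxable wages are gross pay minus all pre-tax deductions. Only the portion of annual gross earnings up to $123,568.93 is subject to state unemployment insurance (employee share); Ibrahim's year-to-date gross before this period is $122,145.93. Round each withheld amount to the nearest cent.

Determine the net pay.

Traditional 401(k): $4,238.38 × 0.079 = $334.83
Commuter benefit: $84.24
Pre-tax total = $334.83 + $84.24 = $419.07
Taxable wages = $4,238.38 − $419.07 = $3,819.31
City income tax: $3,819.31 × 0.013 = $49.65
Federal withholding: $3,819.31 × 0.2522 = $963.23
State unemployment insurance (employee share): only $123,568.93 − $122,145.93 = $1,423.00 of this check is subject → $1,423.00 × 0.0037 = $5.27
Legal plan premium: $12.85
Dental insurance premium: $384.66
Total deductions = $334.83 + $84.24 + $49.65 + $963.23 + $5.27 + $12.85 + $384.66 = $1,834.73
Net pay = $4,238.38 − $1,834.73 = $2,403.65

$2,403.65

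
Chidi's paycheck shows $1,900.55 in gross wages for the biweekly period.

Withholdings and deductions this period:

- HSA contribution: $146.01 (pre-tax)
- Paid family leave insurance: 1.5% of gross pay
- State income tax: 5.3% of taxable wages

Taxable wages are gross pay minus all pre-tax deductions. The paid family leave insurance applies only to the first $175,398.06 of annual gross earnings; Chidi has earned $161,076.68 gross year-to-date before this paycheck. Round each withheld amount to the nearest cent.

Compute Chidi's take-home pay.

$1,633.04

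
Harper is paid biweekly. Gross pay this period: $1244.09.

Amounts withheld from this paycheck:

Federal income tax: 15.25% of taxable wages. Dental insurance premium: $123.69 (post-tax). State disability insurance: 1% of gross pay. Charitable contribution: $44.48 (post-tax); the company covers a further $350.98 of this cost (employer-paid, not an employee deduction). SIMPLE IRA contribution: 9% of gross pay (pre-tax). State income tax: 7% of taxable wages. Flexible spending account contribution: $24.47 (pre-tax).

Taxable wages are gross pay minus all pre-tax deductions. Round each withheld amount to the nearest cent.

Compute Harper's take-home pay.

$680.58

Flexible spending account contribution: $24.47
SIMPLE IRA contribution: $1244.09 × 0.09 = $111.97
Pre-tax total = $24.47 + $111.97 = $136.44
Taxable wages = $1244.09 − $136.44 = $1107.65
Federal income tax: $1107.65 × 0.1525 = $168.92
State income tax: $1107.65 × 0.07 = $77.54
State disability insurance: $1244.09 × 0.01 = $12.44
Charitable contribution: $44.48
Dental insurance premium: $123.69
(Employer's $350.98 toward charitable contribution is not withheld from the employee.)
Total deductions = $24.47 + $111.97 + $168.92 + $77.54 + $12.44 + $44.48 + $123.69 = $563.51
Net pay = $1244.09 − $563.51 = $680.58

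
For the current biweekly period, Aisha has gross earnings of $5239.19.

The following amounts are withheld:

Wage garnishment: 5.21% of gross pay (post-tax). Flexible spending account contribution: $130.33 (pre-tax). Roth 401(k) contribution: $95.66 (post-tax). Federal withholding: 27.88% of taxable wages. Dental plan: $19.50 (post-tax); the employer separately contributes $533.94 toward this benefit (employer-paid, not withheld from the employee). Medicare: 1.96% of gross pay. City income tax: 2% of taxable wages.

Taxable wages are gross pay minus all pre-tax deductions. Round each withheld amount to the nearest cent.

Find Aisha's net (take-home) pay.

Flexible spending account contribution: $130.33
Taxable wages = $5239.19 − $130.33 = $5108.86
City income tax: $5108.86 × 0.02 = $102.18
Federal withholding: $5108.86 × 0.2788 = $1424.35
Medicare: $5239.19 × 0.0196 = $102.69
Roth 401(k) contribution: $95.66
Dental plan: $19.50
Wage garnishment: $5239.19 × 0.0521 = $272.96
(Employer's $533.94 toward dental plan is not withheld from the employee.)
Total deductions = $130.33 + $102.18 + $1424.35 + $102.69 + $95.66 + $19.50 + $272.96 = $2147.67
Net pay = $5239.19 − $2147.67 = $3091.52

$3091.52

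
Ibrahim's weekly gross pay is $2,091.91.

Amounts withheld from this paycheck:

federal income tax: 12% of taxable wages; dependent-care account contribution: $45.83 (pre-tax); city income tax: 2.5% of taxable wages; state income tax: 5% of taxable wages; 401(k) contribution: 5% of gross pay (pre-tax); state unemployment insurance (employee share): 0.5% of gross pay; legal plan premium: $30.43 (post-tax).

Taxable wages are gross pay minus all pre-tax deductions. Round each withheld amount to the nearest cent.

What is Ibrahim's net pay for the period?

Dependent-care account contribution: $45.83
401(k) contribution: $2,091.91 × 0.05 = $104.60
Pre-tax total = $45.83 + $104.60 = $150.43
Taxable wages = $2,091.91 − $150.43 = $1,941.48
Federal income tax: $1,941.48 × 0.12 = $232.98
State income tax: $1,941.48 × 0.05 = $97.07
City income tax: $1,941.48 × 0.025 = $48.54
State unemployment insurance (employee share): $2,091.91 × 0.005 = $10.46
Legal plan premium: $30.43
Total deductions = $45.83 + $104.60 + $232.98 + $97.07 + $48.54 + $10.46 + $30.43 = $569.91
Net pay = $2,091.91 − $569.91 = $1,522.00

$1,522.00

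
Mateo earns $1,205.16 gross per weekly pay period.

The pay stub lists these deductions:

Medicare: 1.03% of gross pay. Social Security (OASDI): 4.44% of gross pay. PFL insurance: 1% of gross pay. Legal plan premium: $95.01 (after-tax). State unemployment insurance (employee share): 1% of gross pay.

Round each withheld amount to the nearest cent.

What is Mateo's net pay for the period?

PFL insurance: $1,205.16 × 0.01 = $12.05
State unemployment insurance (employee share): $1,205.16 × 0.01 = $12.05
Social Security (OASDI): $1,205.16 × 0.0444 = $53.51
Medicare: $1,205.16 × 0.0103 = $12.41
Legal plan premium: $95.01
Total deductions = $12.05 + $12.05 + $53.51 + $12.41 + $95.01 = $185.03
Net pay = $1,205.16 − $185.03 = $1,020.13

$1,020.13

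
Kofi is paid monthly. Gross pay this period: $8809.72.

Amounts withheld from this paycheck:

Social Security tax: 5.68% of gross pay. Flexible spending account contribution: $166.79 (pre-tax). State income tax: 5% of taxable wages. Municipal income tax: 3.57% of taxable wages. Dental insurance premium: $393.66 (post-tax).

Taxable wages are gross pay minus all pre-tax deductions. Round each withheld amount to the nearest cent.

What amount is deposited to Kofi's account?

$7008.18

Flexible spending account contribution: $166.79
Taxable wages = $8809.72 − $166.79 = $8642.93
State income tax: $8642.93 × 0.05 = $432.15
Municipal income tax: $8642.93 × 0.0357 = $308.55
Social Security tax: $8809.72 × 0.0568 = $500.39
Dental insurance premium: $393.66
Total deductions = $166.79 + $432.15 + $308.55 + $500.39 + $393.66 = $1801.54
Net pay = $8809.72 − $1801.54 = $7008.18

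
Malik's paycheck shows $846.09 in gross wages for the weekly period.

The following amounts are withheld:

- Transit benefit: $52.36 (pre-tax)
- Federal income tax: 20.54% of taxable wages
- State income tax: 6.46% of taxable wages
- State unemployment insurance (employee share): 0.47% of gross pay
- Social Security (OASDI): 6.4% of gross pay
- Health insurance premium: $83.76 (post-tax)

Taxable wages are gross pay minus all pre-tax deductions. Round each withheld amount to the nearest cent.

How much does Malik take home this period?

Transit benefit: $52.36
Taxable wages = $846.09 − $52.36 = $793.73
Federal income tax: $793.73 × 0.2054 = $163.03
State income tax: $793.73 × 0.0646 = $51.27
State unemployment insurance (employee share): $846.09 × 0.0047 = $3.98
Social Security (OASDI): $846.09 × 0.064 = $54.15
Health insurance premium: $83.76
Total deductions = $52.36 + $163.03 + $51.27 + $3.98 + $54.15 + $83.76 = $408.55
Net pay = $846.09 − $408.55 = $437.54

$437.54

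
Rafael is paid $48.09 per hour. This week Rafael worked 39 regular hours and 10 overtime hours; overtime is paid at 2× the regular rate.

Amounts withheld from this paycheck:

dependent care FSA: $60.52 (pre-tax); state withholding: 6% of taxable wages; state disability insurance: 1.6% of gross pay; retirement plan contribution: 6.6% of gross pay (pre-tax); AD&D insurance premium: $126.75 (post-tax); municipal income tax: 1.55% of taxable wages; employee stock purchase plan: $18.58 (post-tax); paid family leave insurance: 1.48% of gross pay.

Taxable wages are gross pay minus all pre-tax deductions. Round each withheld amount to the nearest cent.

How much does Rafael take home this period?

Regular pay: 39 × $48.09 = $1875.51
Overtime pay: 10 × $48.09 × 2 = $961.80
Gross pay = $1875.51 + $961.80 = $2837.31
Retirement plan contribution: $2837.31 × 0.066 = $187.26
Dependent care FSA: $60.52
Pre-tax total = $187.26 + $60.52 = $247.78
Taxable wages = $2837.31 − $247.78 = $2589.53
State withholding: $2589.53 × 0.06 = $155.37
Municipal income tax: $2589.53 × 0.0155 = $40.14
State disability insurance: $2837.31 × 0.016 = $45.40
Paid family leave insurance: $2837.31 × 0.0148 = $41.99
Employee stock purchase plan: $18.58
AD&D insurance premium: $126.75
Total deductions = $187.26 + $60.52 + $155.37 + $40.14 + $45.40 + $41.99 + $18.58 + $126.75 = $676.01
Net pay = $2837.31 − $676.01 = $2161.30

$2161.30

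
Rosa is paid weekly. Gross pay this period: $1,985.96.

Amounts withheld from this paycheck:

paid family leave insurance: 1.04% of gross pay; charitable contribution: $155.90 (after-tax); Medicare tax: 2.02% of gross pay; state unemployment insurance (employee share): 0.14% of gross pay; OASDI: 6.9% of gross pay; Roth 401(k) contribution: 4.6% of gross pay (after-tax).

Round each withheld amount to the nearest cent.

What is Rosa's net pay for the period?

Medicare tax: $1,985.96 × 0.0202 = $40.12
State unemployment insurance (employee share): $1,985.96 × 0.0014 = $2.78
OASDI: $1,985.96 × 0.069 = $137.03
Paid family leave insurance: $1,985.96 × 0.0104 = $20.65
Charitable contribution: $155.90
Roth 401(k) contribution: $1,985.96 × 0.046 = $91.35
Total deductions = $40.12 + $2.78 + $137.03 + $20.65 + $155.90 + $91.35 = $447.83
Net pay = $1,985.96 − $447.83 = $1,538.13

$1,538.13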